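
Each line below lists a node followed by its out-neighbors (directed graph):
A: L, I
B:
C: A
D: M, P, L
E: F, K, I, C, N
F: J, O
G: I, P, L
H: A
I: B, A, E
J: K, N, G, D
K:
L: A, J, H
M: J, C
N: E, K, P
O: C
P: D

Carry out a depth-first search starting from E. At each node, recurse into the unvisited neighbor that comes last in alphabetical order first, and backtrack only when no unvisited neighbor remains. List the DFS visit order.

E → N → P → D → M → J → K → G → L → H → A → I → B → C → F → O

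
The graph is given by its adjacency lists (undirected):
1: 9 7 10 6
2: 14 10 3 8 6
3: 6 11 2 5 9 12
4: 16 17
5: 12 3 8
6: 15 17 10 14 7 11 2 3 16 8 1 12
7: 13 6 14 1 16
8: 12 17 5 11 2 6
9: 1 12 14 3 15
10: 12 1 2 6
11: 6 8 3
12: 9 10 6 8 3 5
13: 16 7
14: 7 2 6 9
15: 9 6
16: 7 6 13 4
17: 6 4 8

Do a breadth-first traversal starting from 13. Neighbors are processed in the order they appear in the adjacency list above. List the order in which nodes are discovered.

Visit 13; enqueue 16, 7 → queue [16, 7]
Visit 16; enqueue 6, 4 → queue [7, 6, 4]
Visit 7; enqueue 14, 1 → queue [6, 4, 14, 1]
Visit 6; enqueue 15, 17, 10, 11, 2, 3, 8, 12 → queue [4, 14, 1, 15, 17, 10, 11, 2, 3, 8, 12]
Visit 4 → queue [14, 1, 15, 17, 10, 11, 2, 3, 8, 12]
Visit 14; enqueue 9 → queue [1, 15, 17, 10, 11, 2, 3, 8, 12, 9]
Visit 1 → queue [15, 17, 10, 11, 2, 3, 8, 12, 9]
Visit 15 → queue [17, 10, 11, 2, 3, 8, 12, 9]
Visit 17 → queue [10, 11, 2, 3, 8, 12, 9]
Visit 10 → queue [11, 2, 3, 8, 12, 9]
Visit 11 → queue [2, 3, 8, 12, 9]
Visit 2 → queue [3, 8, 12, 9]
Visit 3; enqueue 5 → queue [8, 12, 9, 5]
Visit 8 → queue [12, 9, 5]
Visit 12 → queue [9, 5]
Visit 9 → queue [5]
Visit 5 → queue []

13 → 16 → 7 → 6 → 4 → 14 → 1 → 15 → 17 → 10 → 11 → 2 → 3 → 8 → 12 → 9 → 5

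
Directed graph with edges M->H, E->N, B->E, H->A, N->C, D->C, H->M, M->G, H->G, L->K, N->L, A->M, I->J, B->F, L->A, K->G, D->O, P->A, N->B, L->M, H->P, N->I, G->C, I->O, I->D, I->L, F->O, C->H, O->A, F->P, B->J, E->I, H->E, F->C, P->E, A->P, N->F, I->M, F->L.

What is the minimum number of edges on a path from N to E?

Level 0: N
Level 1: B, C, F, I, L
Level 2: A, D, E, H, J, K, M, O, P
Level 3: G
E first appears at level 2.

2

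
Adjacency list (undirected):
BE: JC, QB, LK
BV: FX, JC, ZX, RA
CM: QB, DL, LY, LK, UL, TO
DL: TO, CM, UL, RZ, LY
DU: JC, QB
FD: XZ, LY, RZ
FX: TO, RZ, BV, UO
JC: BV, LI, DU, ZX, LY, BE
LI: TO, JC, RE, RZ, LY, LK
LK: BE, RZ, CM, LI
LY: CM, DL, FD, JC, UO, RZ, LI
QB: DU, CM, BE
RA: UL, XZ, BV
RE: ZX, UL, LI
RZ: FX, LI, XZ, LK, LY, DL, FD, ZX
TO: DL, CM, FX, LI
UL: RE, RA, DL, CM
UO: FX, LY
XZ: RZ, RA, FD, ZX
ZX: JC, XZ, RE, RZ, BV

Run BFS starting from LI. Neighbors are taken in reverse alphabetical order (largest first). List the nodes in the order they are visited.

LI, TO, RZ, RE, LY, LK, JC, FX, DL, CM, ZX, XZ, FD, UL, UO, BE, DU, BV, QB, RA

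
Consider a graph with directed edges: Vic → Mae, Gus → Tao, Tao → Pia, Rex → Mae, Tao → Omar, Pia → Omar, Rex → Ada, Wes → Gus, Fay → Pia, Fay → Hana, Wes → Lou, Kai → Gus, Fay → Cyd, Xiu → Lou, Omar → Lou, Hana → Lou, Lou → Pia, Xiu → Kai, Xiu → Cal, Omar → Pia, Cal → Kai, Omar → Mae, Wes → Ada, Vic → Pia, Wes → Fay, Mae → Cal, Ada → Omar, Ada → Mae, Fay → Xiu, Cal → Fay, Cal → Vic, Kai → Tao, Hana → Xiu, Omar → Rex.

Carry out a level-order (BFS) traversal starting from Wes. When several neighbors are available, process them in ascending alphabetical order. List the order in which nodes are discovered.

Visit Wes; enqueue Ada, Fay, Gus, Lou → queue [Ada, Fay, Gus, Lou]
Visit Ada; enqueue Mae, Omar → queue [Fay, Gus, Lou, Mae, Omar]
Visit Fay; enqueue Cyd, Hana, Pia, Xiu → queue [Gus, Lou, Mae, Omar, Cyd, Hana, Pia, Xiu]
Visit Gus; enqueue Tao → queue [Lou, Mae, Omar, Cyd, Hana, Pia, Xiu, Tao]
Visit Lou → queue [Mae, Omar, Cyd, Hana, Pia, Xiu, Tao]
Visit Mae; enqueue Cal → queue [Omar, Cyd, Hana, Pia, Xiu, Tao, Cal]
Visit Omar; enqueue Rex → queue [Cyd, Hana, Pia, Xiu, Tao, Cal, Rex]
Visit Cyd → queue [Hana, Pia, Xiu, Tao, Cal, Rex]
Visit Hana → queue [Pia, Xiu, Tao, Cal, Rex]
Visit Pia → queue [Xiu, Tao, Cal, Rex]
Visit Xiu; enqueue Kai → queue [Tao, Cal, Rex, Kai]
Visit Tao → queue [Cal, Rex, Kai]
Visit Cal; enqueue Vic → queue [Rex, Kai, Vic]
Visit Rex → queue [Kai, Vic]
Visit Kai → queue [Vic]
Visit Vic → queue []

Wes -> Ada -> Fay -> Gus -> Lou -> Mae -> Omar -> Cyd -> Hana -> Pia -> Xiu -> Tao -> Cal -> Rex -> Kai -> Vic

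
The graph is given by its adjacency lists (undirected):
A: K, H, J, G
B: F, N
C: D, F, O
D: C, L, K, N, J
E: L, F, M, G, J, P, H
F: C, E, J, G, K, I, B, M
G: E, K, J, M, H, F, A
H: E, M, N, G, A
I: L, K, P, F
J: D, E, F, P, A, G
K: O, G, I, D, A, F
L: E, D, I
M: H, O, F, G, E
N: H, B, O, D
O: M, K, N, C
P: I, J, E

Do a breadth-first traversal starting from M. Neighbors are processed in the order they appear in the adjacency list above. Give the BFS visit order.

Visit M; enqueue H, O, F, G, E → queue [H, O, F, G, E]
Visit H; enqueue N, A → queue [O, F, G, E, N, A]
Visit O; enqueue K, C → queue [F, G, E, N, A, K, C]
Visit F; enqueue J, I, B → queue [G, E, N, A, K, C, J, I, B]
Visit G → queue [E, N, A, K, C, J, I, B]
Visit E; enqueue L, P → queue [N, A, K, C, J, I, B, L, P]
Visit N; enqueue D → queue [A, K, C, J, I, B, L, P, D]
Visit A → queue [K, C, J, I, B, L, P, D]
Visit K → queue [C, J, I, B, L, P, D]
Visit C → queue [J, I, B, L, P, D]
Visit J → queue [I, B, L, P, D]
Visit I → queue [B, L, P, D]
Visit B → queue [L, P, D]
Visit L → queue [P, D]
Visit P → queue [D]
Visit D → queue []

M -> H -> O -> F -> G -> E -> N -> A -> K -> C -> J -> I -> B -> L -> P -> D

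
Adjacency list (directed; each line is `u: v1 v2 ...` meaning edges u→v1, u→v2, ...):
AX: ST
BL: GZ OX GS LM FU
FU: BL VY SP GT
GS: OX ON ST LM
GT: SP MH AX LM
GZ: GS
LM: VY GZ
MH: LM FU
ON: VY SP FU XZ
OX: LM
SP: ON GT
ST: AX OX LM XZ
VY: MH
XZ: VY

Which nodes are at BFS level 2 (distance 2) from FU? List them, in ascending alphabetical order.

AX, GS, GZ, LM, MH, ON, OX

Level 0: FU
Level 1: BL, GT, SP, VY
Level 2: AX, GS, GZ, LM, MH, ON, OX
Level 3: ST, XZ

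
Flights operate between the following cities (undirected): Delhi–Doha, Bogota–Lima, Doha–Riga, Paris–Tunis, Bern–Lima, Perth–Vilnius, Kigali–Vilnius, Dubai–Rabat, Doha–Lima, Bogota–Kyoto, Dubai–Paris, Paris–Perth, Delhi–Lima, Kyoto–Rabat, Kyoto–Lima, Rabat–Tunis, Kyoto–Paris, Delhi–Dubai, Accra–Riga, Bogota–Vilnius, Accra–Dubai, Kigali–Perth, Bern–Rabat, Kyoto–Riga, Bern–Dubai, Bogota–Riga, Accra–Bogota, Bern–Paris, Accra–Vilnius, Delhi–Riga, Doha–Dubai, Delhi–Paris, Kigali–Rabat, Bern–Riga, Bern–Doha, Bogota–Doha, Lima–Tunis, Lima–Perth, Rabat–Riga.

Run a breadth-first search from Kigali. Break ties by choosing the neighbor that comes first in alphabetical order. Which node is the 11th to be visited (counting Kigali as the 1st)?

Tunis

Visit Kigali; enqueue Perth, Rabat, Vilnius → queue [Perth, Rabat, Vilnius]
Visit Perth; enqueue Lima, Paris → queue [Rabat, Vilnius, Lima, Paris]
Visit Rabat; enqueue Bern, Dubai, Kyoto, Riga, Tunis → queue [Vilnius, Lima, Paris, Bern, Dubai, Kyoto, Riga, Tunis]
Visit Vilnius; enqueue Accra, Bogota → queue [Lima, Paris, Bern, Dubai, Kyoto, Riga, Tunis, Accra, Bogota]
Visit Lima; enqueue Delhi, Doha → queue [Paris, Bern, Dubai, Kyoto, Riga, Tunis, Accra, Bogota, Delhi, Doha]
Visit Paris → queue [Bern, Dubai, Kyoto, Riga, Tunis, Accra, Bogota, Delhi, Doha]
Visit Bern → queue [Dubai, Kyoto, Riga, Tunis, Accra, Bogota, Delhi, Doha]
Visit Dubai → queue [Kyoto, Riga, Tunis, Accra, Bogota, Delhi, Doha]
Visit Kyoto → queue [Riga, Tunis, Accra, Bogota, Delhi, Doha]
Visit Riga → queue [Tunis, Accra, Bogota, Delhi, Doha]
Visit Tunis → queue [Accra, Bogota, Delhi, Doha]
Visit Accra → queue [Bogota, Delhi, Doha]
Visit Bogota → queue [Delhi, Doha]
Visit Delhi → queue [Doha]
Visit Doha → queue []

Visit order: Kigali, Perth, Rabat, Vilnius, Lima, Paris, Bern, Dubai, Kyoto, Riga, Tunis, Accra, Bogota, Delhi, Doha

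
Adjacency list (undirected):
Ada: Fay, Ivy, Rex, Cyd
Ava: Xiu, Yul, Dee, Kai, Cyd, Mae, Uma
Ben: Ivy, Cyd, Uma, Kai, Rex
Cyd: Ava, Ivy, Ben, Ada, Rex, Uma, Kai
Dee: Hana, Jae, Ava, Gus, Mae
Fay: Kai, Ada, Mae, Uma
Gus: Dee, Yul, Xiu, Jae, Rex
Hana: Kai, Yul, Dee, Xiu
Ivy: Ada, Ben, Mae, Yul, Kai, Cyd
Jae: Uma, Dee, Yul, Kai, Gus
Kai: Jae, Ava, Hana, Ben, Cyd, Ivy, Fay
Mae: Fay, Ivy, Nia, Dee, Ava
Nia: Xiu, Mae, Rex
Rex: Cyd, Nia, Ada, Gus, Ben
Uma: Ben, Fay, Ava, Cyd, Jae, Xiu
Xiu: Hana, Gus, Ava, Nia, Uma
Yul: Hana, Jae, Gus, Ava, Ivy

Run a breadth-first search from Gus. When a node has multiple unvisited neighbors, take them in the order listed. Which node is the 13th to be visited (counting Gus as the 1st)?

Visit Gus; enqueue Dee, Yul, Xiu, Jae, Rex → queue [Dee, Yul, Xiu, Jae, Rex]
Visit Dee; enqueue Hana, Ava, Mae → queue [Yul, Xiu, Jae, Rex, Hana, Ava, Mae]
Visit Yul; enqueue Ivy → queue [Xiu, Jae, Rex, Hana, Ava, Mae, Ivy]
Visit Xiu; enqueue Nia, Uma → queue [Jae, Rex, Hana, Ava, Mae, Ivy, Nia, Uma]
Visit Jae; enqueue Kai → queue [Rex, Hana, Ava, Mae, Ivy, Nia, Uma, Kai]
Visit Rex; enqueue Cyd, Ada, Ben → queue [Hana, Ava, Mae, Ivy, Nia, Uma, Kai, Cyd, Ada, Ben]
Visit Hana → queue [Ava, Mae, Ivy, Nia, Uma, Kai, Cyd, Ada, Ben]
Visit Ava → queue [Mae, Ivy, Nia, Uma, Kai, Cyd, Ada, Ben]
Visit Mae; enqueue Fay → queue [Ivy, Nia, Uma, Kai, Cyd, Ada, Ben, Fay]
Visit Ivy → queue [Nia, Uma, Kai, Cyd, Ada, Ben, Fay]
Visit Nia → queue [Uma, Kai, Cyd, Ada, Ben, Fay]
Visit Uma → queue [Kai, Cyd, Ada, Ben, Fay]
Visit Kai → queue [Cyd, Ada, Ben, Fay]
Visit Cyd → queue [Ada, Ben, Fay]
Visit Ada → queue [Ben, Fay]
Visit Ben → queue [Fay]
Visit Fay → queue []

Visit order: Gus, Dee, Yul, Xiu, Jae, Rex, Hana, Ava, Mae, Ivy, Nia, Uma, Kai, Cyd, Ada, Ben, Fay

Kai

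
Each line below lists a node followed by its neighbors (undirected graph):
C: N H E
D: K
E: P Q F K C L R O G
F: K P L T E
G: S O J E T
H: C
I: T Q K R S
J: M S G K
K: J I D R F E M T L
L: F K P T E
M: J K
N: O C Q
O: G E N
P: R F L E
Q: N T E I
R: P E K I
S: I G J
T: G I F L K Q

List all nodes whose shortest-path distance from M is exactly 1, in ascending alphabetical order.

J, K

Level 0: M
Level 1: J, K
Level 2: D, E, F, G, I, L, R, S, T
Level 3: C, O, P, Q
Level 4: H, N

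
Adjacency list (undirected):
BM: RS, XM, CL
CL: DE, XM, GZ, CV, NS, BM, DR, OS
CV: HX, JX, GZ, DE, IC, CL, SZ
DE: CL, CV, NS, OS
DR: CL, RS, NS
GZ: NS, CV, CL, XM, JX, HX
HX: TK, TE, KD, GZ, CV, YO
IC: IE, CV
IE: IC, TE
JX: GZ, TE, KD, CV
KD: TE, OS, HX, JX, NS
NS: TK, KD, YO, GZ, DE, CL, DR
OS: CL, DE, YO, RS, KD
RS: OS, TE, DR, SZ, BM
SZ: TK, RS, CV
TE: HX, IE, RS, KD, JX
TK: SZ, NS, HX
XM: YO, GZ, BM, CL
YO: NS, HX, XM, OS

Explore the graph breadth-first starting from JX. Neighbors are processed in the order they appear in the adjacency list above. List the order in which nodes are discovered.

Visit JX; enqueue GZ, TE, KD, CV → queue [GZ, TE, KD, CV]
Visit GZ; enqueue NS, CL, XM, HX → queue [TE, KD, CV, NS, CL, XM, HX]
Visit TE; enqueue IE, RS → queue [KD, CV, NS, CL, XM, HX, IE, RS]
Visit KD; enqueue OS → queue [CV, NS, CL, XM, HX, IE, RS, OS]
Visit CV; enqueue DE, IC, SZ → queue [NS, CL, XM, HX, IE, RS, OS, DE, IC, SZ]
Visit NS; enqueue TK, YO, DR → queue [CL, XM, HX, IE, RS, OS, DE, IC, SZ, TK, YO, DR]
Visit CL; enqueue BM → queue [XM, HX, IE, RS, OS, DE, IC, SZ, TK, YO, DR, BM]
Visit XM → queue [HX, IE, RS, OS, DE, IC, SZ, TK, YO, DR, BM]
Visit HX → queue [IE, RS, OS, DE, IC, SZ, TK, YO, DR, BM]
Visit IE → queue [RS, OS, DE, IC, SZ, TK, YO, DR, BM]
Visit RS → queue [OS, DE, IC, SZ, TK, YO, DR, BM]
Visit OS → queue [DE, IC, SZ, TK, YO, DR, BM]
Visit DE → queue [IC, SZ, TK, YO, DR, BM]
Visit IC → queue [SZ, TK, YO, DR, BM]
Visit SZ → queue [TK, YO, DR, BM]
Visit TK → queue [YO, DR, BM]
Visit YO → queue [DR, BM]
Visit DR → queue [BM]
Visit BM → queue []

JX GZ TE KD CV NS CL XM HX IE RS OS DE IC SZ TK YO DR BM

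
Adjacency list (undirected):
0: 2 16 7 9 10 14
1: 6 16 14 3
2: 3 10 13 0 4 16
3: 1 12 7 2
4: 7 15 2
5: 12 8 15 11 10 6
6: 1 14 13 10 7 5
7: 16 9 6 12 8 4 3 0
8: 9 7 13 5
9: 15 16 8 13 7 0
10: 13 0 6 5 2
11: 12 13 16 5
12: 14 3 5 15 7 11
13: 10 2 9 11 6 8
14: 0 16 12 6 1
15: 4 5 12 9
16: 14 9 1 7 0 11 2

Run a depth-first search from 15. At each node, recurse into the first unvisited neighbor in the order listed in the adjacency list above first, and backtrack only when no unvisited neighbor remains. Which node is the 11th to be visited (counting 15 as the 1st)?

13

Visit 15
15 → 4
4 → 7
7 → 16
16 → 14
14 → 0
0 → 2
2 → 3
3 → 1
1 → 6
6 → 13
13 → 10
10 → 5
5 → 12
12 → 11
5 → 8
8 → 9

Visit order: 15, 4, 7, 16, 14, 0, 2, 3, 1, 6, 13, 10, 5, 12, 11, 8, 9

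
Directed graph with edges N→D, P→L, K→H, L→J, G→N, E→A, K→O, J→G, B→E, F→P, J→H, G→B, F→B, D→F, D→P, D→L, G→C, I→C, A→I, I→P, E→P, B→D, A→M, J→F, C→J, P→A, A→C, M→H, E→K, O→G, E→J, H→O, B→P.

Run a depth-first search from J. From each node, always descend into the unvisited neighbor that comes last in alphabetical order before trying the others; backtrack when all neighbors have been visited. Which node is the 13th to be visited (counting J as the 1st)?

Visit J
J → H
H → O
O → G
G → N
N → D
D → P
P → L
P → A
A → M
A → I
I → C
D → F
F → B
B → E
E → K

Visit order: J, H, O, G, N, D, P, L, A, M, I, C, F, B, E, K

F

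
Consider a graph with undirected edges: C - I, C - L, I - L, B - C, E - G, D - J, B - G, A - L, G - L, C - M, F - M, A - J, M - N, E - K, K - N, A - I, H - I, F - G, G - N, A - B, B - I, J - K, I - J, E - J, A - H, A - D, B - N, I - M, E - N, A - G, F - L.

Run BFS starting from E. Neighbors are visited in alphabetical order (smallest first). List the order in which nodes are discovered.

Visit E; enqueue G, J, K, N → queue [G, J, K, N]
Visit G; enqueue A, B, F, L → queue [J, K, N, A, B, F, L]
Visit J; enqueue D, I → queue [K, N, A, B, F, L, D, I]
Visit K → queue [N, A, B, F, L, D, I]
Visit N; enqueue M → queue [A, B, F, L, D, I, M]
Visit A; enqueue H → queue [B, F, L, D, I, M, H]
Visit B; enqueue C → queue [F, L, D, I, M, H, C]
Visit F → queue [L, D, I, M, H, C]
Visit L → queue [D, I, M, H, C]
Visit D → queue [I, M, H, C]
Visit I → queue [M, H, C]
Visit M → queue [H, C]
Visit H → queue [C]
Visit C → queue []

E, G, J, K, N, A, B, F, L, D, I, M, H, C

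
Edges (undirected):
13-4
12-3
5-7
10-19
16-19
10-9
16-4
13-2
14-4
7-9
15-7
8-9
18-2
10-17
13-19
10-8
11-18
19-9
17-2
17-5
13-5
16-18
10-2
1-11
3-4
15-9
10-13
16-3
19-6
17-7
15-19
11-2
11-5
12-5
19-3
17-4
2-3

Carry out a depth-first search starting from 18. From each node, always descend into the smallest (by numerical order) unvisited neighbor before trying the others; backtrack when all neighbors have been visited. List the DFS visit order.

Visit 18
18 → 2
2 → 3
3 → 4
4 → 13
13 → 5
5 → 7
7 → 9
9 → 8
8 → 10
10 → 17
10 → 19
19 → 6
19 → 15
19 → 16
5 → 11
11 → 1
5 → 12
4 → 14

18 -> 2 -> 3 -> 4 -> 13 -> 5 -> 7 -> 9 -> 8 -> 10 -> 17 -> 19 -> 6 -> 15 -> 16 -> 11 -> 1 -> 12 -> 14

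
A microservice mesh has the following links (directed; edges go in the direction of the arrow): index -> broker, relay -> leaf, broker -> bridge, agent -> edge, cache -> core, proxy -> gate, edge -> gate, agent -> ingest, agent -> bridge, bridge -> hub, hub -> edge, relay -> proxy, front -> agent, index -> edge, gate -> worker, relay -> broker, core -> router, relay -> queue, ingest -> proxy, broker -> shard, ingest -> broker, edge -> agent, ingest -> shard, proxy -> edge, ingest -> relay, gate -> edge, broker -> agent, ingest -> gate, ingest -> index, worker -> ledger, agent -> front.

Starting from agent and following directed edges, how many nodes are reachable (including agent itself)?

16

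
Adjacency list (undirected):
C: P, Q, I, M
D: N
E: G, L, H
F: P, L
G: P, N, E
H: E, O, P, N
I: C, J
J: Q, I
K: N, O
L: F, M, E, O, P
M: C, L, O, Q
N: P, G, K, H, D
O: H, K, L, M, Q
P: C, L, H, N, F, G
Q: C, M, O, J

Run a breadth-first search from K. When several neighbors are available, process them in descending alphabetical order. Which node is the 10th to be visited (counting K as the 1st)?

Visit K; enqueue O, N → queue [O, N]
Visit O; enqueue Q, M, L, H → queue [N, Q, M, L, H]
Visit N; enqueue P, G, D → queue [Q, M, L, H, P, G, D]
Visit Q; enqueue J, C → queue [M, L, H, P, G, D, J, C]
Visit M → queue [L, H, P, G, D, J, C]
Visit L; enqueue F, E → queue [H, P, G, D, J, C, F, E]
Visit H → queue [P, G, D, J, C, F, E]
Visit P → queue [G, D, J, C, F, E]
Visit G → queue [D, J, C, F, E]
Visit D → queue [J, C, F, E]
Visit J; enqueue I → queue [C, F, E, I]
Visit C → queue [F, E, I]
Visit F → queue [E, I]
Visit E → queue [I]
Visit I → queue []

Visit order: K, O, N, Q, M, L, H, P, G, D, J, C, F, E, I

D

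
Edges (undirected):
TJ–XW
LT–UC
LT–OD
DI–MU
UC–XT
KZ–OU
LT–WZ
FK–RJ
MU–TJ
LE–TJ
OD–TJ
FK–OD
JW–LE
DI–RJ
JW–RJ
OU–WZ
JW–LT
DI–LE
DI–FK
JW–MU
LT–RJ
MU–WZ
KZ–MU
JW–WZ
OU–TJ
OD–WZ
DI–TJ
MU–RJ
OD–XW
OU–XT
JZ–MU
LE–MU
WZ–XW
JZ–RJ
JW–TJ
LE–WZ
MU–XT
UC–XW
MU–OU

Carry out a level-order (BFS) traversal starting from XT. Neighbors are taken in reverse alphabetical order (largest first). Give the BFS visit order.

XT, UC, OU, MU, XW, LT, WZ, TJ, KZ, RJ, LE, JZ, JW, DI, OD, FK

Visit XT; enqueue UC, OU, MU → queue [UC, OU, MU]
Visit UC; enqueue XW, LT → queue [OU, MU, XW, LT]
Visit OU; enqueue WZ, TJ, KZ → queue [MU, XW, LT, WZ, TJ, KZ]
Visit MU; enqueue RJ, LE, JZ, JW, DI → queue [XW, LT, WZ, TJ, KZ, RJ, LE, JZ, JW, DI]
Visit XW; enqueue OD → queue [LT, WZ, TJ, KZ, RJ, LE, JZ, JW, DI, OD]
Visit LT → queue [WZ, TJ, KZ, RJ, LE, JZ, JW, DI, OD]
Visit WZ → queue [TJ, KZ, RJ, LE, JZ, JW, DI, OD]
Visit TJ → queue [KZ, RJ, LE, JZ, JW, DI, OD]
Visit KZ → queue [RJ, LE, JZ, JW, DI, OD]
Visit RJ; enqueue FK → queue [LE, JZ, JW, DI, OD, FK]
Visit LE → queue [JZ, JW, DI, OD, FK]
Visit JZ → queue [JW, DI, OD, FK]
Visit JW → queue [DI, OD, FK]
Visit DI → queue [OD, FK]
Visit OD → queue [FK]
Visit FK → queue []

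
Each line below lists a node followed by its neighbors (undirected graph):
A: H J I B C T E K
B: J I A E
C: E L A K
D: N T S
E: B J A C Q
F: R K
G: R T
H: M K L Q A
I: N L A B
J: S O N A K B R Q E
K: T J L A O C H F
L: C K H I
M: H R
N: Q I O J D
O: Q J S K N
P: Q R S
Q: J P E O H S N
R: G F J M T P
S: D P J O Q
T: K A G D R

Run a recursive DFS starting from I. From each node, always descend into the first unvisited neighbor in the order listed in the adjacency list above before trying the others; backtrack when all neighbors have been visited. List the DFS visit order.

I N Q J S D T K L C E B A H M R G F P O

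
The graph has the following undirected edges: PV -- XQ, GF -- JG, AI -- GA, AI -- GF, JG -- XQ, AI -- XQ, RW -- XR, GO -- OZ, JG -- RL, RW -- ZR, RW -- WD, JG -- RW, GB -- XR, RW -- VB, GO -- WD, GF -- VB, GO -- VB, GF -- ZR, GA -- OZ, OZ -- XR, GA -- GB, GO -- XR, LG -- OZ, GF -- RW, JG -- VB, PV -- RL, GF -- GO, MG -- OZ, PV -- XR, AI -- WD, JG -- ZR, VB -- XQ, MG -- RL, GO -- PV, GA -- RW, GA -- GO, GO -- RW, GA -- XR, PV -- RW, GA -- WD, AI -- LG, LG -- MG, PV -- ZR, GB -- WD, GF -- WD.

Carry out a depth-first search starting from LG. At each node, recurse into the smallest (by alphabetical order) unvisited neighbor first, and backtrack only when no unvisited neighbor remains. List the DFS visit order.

LG AI GA GB WD GF GO OZ MG RL JG RW PV XQ VB XR ZR

Visit LG
LG → AI
AI → GA
GA → GB
GB → WD
WD → GF
GF → GO
GO → OZ
OZ → MG
MG → RL
RL → JG
JG → RW
RW → PV
PV → XQ
XQ → VB
PV → XR
PV → ZR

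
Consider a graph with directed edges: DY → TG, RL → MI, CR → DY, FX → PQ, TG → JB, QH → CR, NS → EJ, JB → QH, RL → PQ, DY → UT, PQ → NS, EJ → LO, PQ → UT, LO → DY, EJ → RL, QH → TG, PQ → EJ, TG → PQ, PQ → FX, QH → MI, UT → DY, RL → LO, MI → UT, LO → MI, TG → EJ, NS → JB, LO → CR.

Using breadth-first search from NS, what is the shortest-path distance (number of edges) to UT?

4

Level 0: NS
Level 1: EJ, JB
Level 2: LO, QH, RL
Level 3: CR, DY, MI, PQ, TG
Level 4: FX, UT
UT first appears at level 4.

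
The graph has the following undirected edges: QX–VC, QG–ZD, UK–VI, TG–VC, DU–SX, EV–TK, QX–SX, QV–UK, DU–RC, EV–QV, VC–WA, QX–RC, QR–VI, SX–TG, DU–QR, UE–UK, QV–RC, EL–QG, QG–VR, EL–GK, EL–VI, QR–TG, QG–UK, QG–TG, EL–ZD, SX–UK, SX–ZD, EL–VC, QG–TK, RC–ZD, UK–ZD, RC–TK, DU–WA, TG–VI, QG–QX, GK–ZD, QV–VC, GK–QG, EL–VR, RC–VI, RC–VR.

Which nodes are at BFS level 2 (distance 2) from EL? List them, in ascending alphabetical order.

Level 0: EL
Level 1: GK, QG, VC, VI, VR, ZD
Level 2: QR, QV, QX, RC, SX, TG, TK, UK, WA
Level 3: DU, EV, UE

QR, QV, QX, RC, SX, TG, TK, UK, WA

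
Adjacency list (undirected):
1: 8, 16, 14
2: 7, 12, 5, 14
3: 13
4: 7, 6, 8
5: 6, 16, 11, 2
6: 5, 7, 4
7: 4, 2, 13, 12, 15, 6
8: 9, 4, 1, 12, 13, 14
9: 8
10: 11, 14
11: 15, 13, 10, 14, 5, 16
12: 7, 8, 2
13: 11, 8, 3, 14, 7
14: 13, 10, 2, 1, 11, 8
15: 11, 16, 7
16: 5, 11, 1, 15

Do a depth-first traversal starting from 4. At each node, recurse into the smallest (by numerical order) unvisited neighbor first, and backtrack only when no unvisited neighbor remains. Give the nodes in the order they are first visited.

4 6 5 2 7 12 8 1 14 10 11 13 3 15 16 9

Visit 4
4 → 6
6 → 5
5 → 2
2 → 7
7 → 12
12 → 8
8 → 1
1 → 14
14 → 10
10 → 11
11 → 13
13 → 3
11 → 15
15 → 16
8 → 9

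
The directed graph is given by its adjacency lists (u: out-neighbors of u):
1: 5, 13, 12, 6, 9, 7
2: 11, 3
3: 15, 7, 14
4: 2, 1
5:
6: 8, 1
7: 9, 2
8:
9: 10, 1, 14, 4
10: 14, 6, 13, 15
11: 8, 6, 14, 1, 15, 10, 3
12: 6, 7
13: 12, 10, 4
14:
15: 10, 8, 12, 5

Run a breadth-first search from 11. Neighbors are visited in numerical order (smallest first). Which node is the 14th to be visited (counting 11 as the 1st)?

2

Visit 11; enqueue 1, 3, 6, 8, 10, 14, 15 → queue [1, 3, 6, 8, 10, 14, 15]
Visit 1; enqueue 5, 7, 9, 12, 13 → queue [3, 6, 8, 10, 14, 15, 5, 7, 9, 12, 13]
Visit 3 → queue [6, 8, 10, 14, 15, 5, 7, 9, 12, 13]
Visit 6 → queue [8, 10, 14, 15, 5, 7, 9, 12, 13]
Visit 8 → queue [10, 14, 15, 5, 7, 9, 12, 13]
Visit 10 → queue [14, 15, 5, 7, 9, 12, 13]
Visit 14 → queue [15, 5, 7, 9, 12, 13]
Visit 15 → queue [5, 7, 9, 12, 13]
Visit 5 → queue [7, 9, 12, 13]
Visit 7; enqueue 2 → queue [9, 12, 13, 2]
Visit 9; enqueue 4 → queue [12, 13, 2, 4]
Visit 12 → queue [13, 2, 4]
Visit 13 → queue [2, 4]
Visit 2 → queue [4]
Visit 4 → queue []

Visit order: 11, 1, 3, 6, 8, 10, 14, 15, 5, 7, 9, 12, 13, 2, 4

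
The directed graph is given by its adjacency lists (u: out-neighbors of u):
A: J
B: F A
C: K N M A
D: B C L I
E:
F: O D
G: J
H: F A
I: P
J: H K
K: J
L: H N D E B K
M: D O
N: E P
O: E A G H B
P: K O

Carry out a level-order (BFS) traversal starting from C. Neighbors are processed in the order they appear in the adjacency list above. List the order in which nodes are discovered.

C → K → N → M → A → J → E → P → D → O → H → B → L → I → G → F

Visit C; enqueue K, N, M, A → queue [K, N, M, A]
Visit K; enqueue J → queue [N, M, A, J]
Visit N; enqueue E, P → queue [M, A, J, E, P]
Visit M; enqueue D, O → queue [A, J, E, P, D, O]
Visit A → queue [J, E, P, D, O]
Visit J; enqueue H → queue [E, P, D, O, H]
Visit E → queue [P, D, O, H]
Visit P → queue [D, O, H]
Visit D; enqueue B, L, I → queue [O, H, B, L, I]
Visit O; enqueue G → queue [H, B, L, I, G]
Visit H; enqueue F → queue [B, L, I, G, F]
Visit B → queue [L, I, G, F]
Visit L → queue [I, G, F]
Visit I → queue [G, F]
Visit G → queue [F]
Visit F → queue []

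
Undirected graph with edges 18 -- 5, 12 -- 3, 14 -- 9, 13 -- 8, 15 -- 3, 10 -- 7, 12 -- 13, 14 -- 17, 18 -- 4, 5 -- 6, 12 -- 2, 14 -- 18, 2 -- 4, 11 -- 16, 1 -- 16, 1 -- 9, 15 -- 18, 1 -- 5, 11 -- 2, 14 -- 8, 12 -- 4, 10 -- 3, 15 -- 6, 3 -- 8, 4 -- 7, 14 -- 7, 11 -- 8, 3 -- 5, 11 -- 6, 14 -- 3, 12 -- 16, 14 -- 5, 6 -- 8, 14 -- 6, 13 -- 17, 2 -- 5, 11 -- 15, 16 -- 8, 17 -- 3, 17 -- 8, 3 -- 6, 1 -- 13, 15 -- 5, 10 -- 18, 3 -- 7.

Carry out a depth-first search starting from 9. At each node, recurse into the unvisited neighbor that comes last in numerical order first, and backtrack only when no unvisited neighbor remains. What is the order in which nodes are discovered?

9 -> 14 -> 18 -> 15 -> 11 -> 16 -> 12 -> 13 -> 17 -> 8 -> 6 -> 5 -> 3 -> 10 -> 7 -> 4 -> 2 -> 1

Visit 9
9 → 14
14 → 18
18 → 15
15 → 11
11 → 16
16 → 12
12 → 13
13 → 17
17 → 8
8 → 6
6 → 5
5 → 3
3 → 10
10 → 7
7 → 4
4 → 2
5 → 1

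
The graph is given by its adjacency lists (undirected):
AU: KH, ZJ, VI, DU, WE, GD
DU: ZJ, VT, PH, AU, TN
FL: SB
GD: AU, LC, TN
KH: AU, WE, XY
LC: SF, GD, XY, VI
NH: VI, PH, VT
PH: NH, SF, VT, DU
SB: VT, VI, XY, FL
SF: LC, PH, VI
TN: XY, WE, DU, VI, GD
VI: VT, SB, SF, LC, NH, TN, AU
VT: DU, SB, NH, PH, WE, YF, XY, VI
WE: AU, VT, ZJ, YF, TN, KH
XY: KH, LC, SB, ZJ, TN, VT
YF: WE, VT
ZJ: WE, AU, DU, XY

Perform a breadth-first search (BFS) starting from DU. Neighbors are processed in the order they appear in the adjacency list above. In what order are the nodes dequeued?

DU ZJ VT PH AU TN WE XY SB NH YF VI SF KH GD LC FL

Visit DU; enqueue ZJ, VT, PH, AU, TN → queue [ZJ, VT, PH, AU, TN]
Visit ZJ; enqueue WE, XY → queue [VT, PH, AU, TN, WE, XY]
Visit VT; enqueue SB, NH, YF, VI → queue [PH, AU, TN, WE, XY, SB, NH, YF, VI]
Visit PH; enqueue SF → queue [AU, TN, WE, XY, SB, NH, YF, VI, SF]
Visit AU; enqueue KH, GD → queue [TN, WE, XY, SB, NH, YF, VI, SF, KH, GD]
Visit TN → queue [WE, XY, SB, NH, YF, VI, SF, KH, GD]
Visit WE → queue [XY, SB, NH, YF, VI, SF, KH, GD]
Visit XY; enqueue LC → queue [SB, NH, YF, VI, SF, KH, GD, LC]
Visit SB; enqueue FL → queue [NH, YF, VI, SF, KH, GD, LC, FL]
Visit NH → queue [YF, VI, SF, KH, GD, LC, FL]
Visit YF → queue [VI, SF, KH, GD, LC, FL]
Visit VI → queue [SF, KH, GD, LC, FL]
Visit SF → queue [KH, GD, LC, FL]
Visit KH → queue [GD, LC, FL]
Visit GD → queue [LC, FL]
Visit LC → queue [FL]
Visit FL → queue []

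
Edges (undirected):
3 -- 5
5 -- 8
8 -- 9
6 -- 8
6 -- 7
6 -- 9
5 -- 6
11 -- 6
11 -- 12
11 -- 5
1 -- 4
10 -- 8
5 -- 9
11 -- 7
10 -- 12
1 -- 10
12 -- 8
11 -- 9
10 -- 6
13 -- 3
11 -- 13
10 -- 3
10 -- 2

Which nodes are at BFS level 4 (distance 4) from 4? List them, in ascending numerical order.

5, 7, 9, 11, 13

Level 0: 4
Level 1: 1
Level 2: 10
Level 3: 2, 3, 6, 8, 12
Level 4: 5, 7, 9, 11, 13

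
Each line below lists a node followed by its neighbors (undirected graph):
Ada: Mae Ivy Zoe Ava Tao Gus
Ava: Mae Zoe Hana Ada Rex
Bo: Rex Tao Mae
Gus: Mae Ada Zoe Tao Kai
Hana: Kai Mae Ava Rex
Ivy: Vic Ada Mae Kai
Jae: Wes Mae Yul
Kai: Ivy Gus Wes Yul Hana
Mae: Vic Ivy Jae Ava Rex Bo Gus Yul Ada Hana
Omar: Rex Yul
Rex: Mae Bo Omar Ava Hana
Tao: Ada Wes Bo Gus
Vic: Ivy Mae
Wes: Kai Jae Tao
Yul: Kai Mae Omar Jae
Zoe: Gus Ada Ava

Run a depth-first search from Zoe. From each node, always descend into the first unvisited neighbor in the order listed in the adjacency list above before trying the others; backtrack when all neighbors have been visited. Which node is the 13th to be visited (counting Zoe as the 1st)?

Omar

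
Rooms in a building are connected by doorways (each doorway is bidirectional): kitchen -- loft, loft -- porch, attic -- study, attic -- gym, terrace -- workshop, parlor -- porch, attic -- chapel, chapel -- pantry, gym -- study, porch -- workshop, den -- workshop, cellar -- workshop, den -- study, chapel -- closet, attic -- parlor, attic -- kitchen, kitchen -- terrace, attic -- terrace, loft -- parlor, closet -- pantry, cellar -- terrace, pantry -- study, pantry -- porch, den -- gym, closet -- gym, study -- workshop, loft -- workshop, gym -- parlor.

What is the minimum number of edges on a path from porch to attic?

Level 0: porch
Level 1: loft, pantry, parlor, workshop
Level 2: attic, cellar, chapel, closet, den, gym, kitchen, study, terrace
attic first appears at level 2.

2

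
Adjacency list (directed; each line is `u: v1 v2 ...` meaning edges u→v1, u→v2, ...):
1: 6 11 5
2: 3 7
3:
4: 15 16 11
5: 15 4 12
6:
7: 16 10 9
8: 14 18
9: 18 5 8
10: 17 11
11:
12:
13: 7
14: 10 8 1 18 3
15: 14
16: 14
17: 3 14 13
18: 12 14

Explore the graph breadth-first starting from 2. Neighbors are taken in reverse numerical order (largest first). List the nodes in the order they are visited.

2 -> 7 -> 3 -> 16 -> 10 -> 9 -> 14 -> 17 -> 11 -> 18 -> 8 -> 5 -> 1 -> 13 -> 12 -> 15 -> 4 -> 6

Visit 2; enqueue 7, 3 → queue [7, 3]
Visit 7; enqueue 16, 10, 9 → queue [3, 16, 10, 9]
Visit 3 → queue [16, 10, 9]
Visit 16; enqueue 14 → queue [10, 9, 14]
Visit 10; enqueue 17, 11 → queue [9, 14, 17, 11]
Visit 9; enqueue 18, 8, 5 → queue [14, 17, 11, 18, 8, 5]
Visit 14; enqueue 1 → queue [17, 11, 18, 8, 5, 1]
Visit 17; enqueue 13 → queue [11, 18, 8, 5, 1, 13]
Visit 11 → queue [18, 8, 5, 1, 13]
Visit 18; enqueue 12 → queue [8, 5, 1, 13, 12]
Visit 8 → queue [5, 1, 13, 12]
Visit 5; enqueue 15, 4 → queue [1, 13, 12, 15, 4]
Visit 1; enqueue 6 → queue [13, 12, 15, 4, 6]
Visit 13 → queue [12, 15, 4, 6]
Visit 12 → queue [15, 4, 6]
Visit 15 → queue [4, 6]
Visit 4 → queue [6]
Visit 6 → queue []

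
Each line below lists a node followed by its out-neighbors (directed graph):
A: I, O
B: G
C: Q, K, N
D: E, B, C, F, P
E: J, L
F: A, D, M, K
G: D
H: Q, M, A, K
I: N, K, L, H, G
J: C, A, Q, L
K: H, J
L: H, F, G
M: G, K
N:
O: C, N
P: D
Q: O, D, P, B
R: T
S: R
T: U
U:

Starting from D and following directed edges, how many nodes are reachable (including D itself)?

BFS from D visits: D, E, B, C, F, P, J, L, G, Q, K, N, A, M, H, O, I
Reachable nodes: 17 of 21 total.

17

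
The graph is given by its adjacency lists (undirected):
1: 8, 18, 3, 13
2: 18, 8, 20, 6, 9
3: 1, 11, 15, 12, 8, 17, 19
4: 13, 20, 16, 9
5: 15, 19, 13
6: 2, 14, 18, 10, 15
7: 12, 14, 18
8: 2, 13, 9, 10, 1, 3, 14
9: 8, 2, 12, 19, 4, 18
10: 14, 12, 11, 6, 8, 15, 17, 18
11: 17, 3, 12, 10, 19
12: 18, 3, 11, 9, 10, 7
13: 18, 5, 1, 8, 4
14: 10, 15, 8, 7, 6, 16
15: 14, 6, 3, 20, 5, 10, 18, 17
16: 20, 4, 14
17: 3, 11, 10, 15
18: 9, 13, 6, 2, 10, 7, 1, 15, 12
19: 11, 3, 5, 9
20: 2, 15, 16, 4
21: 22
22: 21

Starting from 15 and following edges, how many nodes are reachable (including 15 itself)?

BFS from 15 visits: 15, 14, 6, 3, 20, 5, 10, 18, 17, 8, 7, 16, 2, 1, 11, 12, 19, 4, 13, 9
Reachable nodes: 20 of 22 total.

20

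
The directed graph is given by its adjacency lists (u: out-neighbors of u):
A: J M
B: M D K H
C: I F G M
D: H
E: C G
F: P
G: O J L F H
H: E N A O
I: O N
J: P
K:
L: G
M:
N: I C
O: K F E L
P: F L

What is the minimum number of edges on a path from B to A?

2

Level 0: B
Level 1: D, H, K, M
Level 2: A, E, N, O
Level 3: C, F, G, I, J, L
Level 4: P
A first appears at level 2.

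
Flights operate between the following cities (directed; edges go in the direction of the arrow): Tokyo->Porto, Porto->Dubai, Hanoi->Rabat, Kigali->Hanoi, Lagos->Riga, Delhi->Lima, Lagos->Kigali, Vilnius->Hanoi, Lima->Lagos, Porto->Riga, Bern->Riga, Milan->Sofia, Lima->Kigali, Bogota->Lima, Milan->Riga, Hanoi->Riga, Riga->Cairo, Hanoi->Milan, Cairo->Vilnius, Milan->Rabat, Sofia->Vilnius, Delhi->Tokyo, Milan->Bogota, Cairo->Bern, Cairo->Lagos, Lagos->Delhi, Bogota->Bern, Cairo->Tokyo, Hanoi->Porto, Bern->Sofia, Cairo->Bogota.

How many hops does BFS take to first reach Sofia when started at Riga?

3

Level 0: Riga
Level 1: Cairo
Level 2: Bern, Bogota, Lagos, Tokyo, Vilnius
Level 3: Delhi, Hanoi, Kigali, Lima, Porto, Sofia
Level 4: Dubai, Milan, Rabat
Sofia first appears at level 3.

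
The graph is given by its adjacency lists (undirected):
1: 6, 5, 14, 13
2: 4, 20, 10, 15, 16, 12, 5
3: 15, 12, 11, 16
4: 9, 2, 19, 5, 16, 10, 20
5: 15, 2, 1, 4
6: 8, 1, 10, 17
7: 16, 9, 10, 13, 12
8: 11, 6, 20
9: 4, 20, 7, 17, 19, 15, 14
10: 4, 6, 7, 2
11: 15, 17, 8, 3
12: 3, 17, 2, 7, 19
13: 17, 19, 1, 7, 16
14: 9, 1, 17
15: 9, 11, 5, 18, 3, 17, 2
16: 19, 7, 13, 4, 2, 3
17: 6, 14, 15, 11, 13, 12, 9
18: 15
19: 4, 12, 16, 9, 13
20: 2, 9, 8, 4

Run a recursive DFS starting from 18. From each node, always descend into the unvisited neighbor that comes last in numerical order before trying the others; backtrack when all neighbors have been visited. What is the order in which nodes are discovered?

Visit 18
18 → 15
15 → 17
17 → 14
14 → 9
9 → 20
20 → 8
8 → 11
11 → 3
3 → 16
16 → 19
19 → 13
13 → 7
7 → 12
12 → 2
2 → 10
10 → 6
6 → 1
1 → 5
5 → 4

18 15 17 14 9 20 8 11 3 16 19 13 7 12 2 10 6 1 5 4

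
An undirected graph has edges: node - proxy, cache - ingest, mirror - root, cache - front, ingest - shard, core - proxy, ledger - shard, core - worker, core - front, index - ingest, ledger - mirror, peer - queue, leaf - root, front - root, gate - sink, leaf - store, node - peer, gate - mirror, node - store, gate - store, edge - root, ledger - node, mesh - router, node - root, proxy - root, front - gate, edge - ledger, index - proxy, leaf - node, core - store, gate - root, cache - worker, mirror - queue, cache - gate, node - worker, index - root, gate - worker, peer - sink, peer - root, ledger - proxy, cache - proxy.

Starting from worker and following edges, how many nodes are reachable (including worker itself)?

BFS from worker visits: worker, cache, core, gate, node, front, ingest, proxy, store, mirror, root, sink, leaf, ledger, peer, index, shard, queue, edge
Reachable nodes: 19 of 21 total.

19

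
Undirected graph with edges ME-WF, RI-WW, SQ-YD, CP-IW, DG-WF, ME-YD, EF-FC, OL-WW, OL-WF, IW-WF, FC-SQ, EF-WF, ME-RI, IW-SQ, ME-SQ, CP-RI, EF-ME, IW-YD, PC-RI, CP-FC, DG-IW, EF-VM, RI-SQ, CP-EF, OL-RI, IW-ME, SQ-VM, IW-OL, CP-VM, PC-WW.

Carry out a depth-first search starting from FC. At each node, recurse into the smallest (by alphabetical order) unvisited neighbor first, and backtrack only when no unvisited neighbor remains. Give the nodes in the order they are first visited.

FC CP EF ME IW DG WF OL RI PC WW SQ VM YD

Visit FC
FC → CP
CP → EF
EF → ME
ME → IW
IW → DG
DG → WF
WF → OL
OL → RI
RI → PC
PC → WW
RI → SQ
SQ → VM
SQ → YD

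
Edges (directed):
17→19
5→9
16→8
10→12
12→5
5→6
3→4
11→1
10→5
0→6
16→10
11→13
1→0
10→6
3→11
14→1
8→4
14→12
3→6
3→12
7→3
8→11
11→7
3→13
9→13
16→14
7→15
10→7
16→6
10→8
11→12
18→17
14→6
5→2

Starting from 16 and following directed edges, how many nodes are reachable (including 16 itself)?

BFS from 16 visits: 16, 6, 8, 10, 14, 4, 11, 5, 7, 12, 1, 13, 2, 9, 3, 15, 0
Reachable nodes: 17 of 20 total.

17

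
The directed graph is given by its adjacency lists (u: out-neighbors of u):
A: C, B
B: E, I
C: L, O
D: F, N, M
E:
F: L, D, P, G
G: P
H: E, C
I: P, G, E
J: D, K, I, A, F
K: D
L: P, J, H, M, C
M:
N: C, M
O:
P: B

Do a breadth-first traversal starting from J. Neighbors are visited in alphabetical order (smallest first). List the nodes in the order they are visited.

J, A, D, F, I, K, B, C, M, N, G, L, P, E, O, H

Visit J; enqueue A, D, F, I, K → queue [A, D, F, I, K]
Visit A; enqueue B, C → queue [D, F, I, K, B, C]
Visit D; enqueue M, N → queue [F, I, K, B, C, M, N]
Visit F; enqueue G, L, P → queue [I, K, B, C, M, N, G, L, P]
Visit I; enqueue E → queue [K, B, C, M, N, G, L, P, E]
Visit K → queue [B, C, M, N, G, L, P, E]
Visit B → queue [C, M, N, G, L, P, E]
Visit C; enqueue O → queue [M, N, G, L, P, E, O]
Visit M → queue [N, G, L, P, E, O]
Visit N → queue [G, L, P, E, O]
Visit G → queue [L, P, E, O]
Visit L; enqueue H → queue [P, E, O, H]
Visit P → queue [E, O, H]
Visit E → queue [O, H]
Visit O → queue [H]
Visit H → queue []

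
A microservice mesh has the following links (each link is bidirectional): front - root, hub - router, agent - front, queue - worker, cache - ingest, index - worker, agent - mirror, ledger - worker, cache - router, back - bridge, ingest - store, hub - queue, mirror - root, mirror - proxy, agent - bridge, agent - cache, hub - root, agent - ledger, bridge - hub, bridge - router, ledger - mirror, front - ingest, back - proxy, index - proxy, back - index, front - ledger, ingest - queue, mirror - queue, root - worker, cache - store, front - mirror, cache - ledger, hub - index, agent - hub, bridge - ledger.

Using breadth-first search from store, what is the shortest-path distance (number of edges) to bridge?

Level 0: store
Level 1: cache, ingest
Level 2: agent, front, ledger, queue, router
Level 3: bridge, hub, mirror, root, worker
Level 4: back, index, proxy
bridge first appears at level 3.

3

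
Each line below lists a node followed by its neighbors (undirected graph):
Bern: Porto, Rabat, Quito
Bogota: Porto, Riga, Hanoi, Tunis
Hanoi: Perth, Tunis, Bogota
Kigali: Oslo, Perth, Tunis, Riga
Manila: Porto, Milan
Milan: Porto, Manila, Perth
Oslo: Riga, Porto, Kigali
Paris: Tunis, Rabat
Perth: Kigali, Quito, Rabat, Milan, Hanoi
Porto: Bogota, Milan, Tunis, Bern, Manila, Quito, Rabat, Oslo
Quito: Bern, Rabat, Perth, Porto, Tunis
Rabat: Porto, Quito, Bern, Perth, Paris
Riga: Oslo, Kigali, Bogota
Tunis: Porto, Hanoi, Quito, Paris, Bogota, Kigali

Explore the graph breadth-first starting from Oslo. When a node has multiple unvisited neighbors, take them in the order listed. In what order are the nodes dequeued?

Oslo, Riga, Porto, Kigali, Bogota, Milan, Tunis, Bern, Manila, Quito, Rabat, Perth, Hanoi, Paris

Visit Oslo; enqueue Riga, Porto, Kigali → queue [Riga, Porto, Kigali]
Visit Riga; enqueue Bogota → queue [Porto, Kigali, Bogota]
Visit Porto; enqueue Milan, Tunis, Bern, Manila, Quito, Rabat → queue [Kigali, Bogota, Milan, Tunis, Bern, Manila, Quito, Rabat]
Visit Kigali; enqueue Perth → queue [Bogota, Milan, Tunis, Bern, Manila, Quito, Rabat, Perth]
Visit Bogota; enqueue Hanoi → queue [Milan, Tunis, Bern, Manila, Quito, Rabat, Perth, Hanoi]
Visit Milan → queue [Tunis, Bern, Manila, Quito, Rabat, Perth, Hanoi]
Visit Tunis; enqueue Paris → queue [Bern, Manila, Quito, Rabat, Perth, Hanoi, Paris]
Visit Bern → queue [Manila, Quito, Rabat, Perth, Hanoi, Paris]
Visit Manila → queue [Quito, Rabat, Perth, Hanoi, Paris]
Visit Quito → queue [Rabat, Perth, Hanoi, Paris]
Visit Rabat → queue [Perth, Hanoi, Paris]
Visit Perth → queue [Hanoi, Paris]
Visit Hanoi → queue [Paris]
Visit Paris → queue []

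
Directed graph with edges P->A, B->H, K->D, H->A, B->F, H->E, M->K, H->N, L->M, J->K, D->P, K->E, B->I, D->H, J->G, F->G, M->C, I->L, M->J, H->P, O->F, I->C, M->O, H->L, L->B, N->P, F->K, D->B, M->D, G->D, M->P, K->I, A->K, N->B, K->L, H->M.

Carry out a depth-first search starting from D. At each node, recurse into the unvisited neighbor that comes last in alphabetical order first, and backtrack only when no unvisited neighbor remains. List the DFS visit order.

D P A K L M O F G J C B I H N E

Visit D
D → P
P → A
A → K
K → L
L → M
M → O
O → F
F → G
M → J
M → C
L → B
B → I
B → H
H → N
H → E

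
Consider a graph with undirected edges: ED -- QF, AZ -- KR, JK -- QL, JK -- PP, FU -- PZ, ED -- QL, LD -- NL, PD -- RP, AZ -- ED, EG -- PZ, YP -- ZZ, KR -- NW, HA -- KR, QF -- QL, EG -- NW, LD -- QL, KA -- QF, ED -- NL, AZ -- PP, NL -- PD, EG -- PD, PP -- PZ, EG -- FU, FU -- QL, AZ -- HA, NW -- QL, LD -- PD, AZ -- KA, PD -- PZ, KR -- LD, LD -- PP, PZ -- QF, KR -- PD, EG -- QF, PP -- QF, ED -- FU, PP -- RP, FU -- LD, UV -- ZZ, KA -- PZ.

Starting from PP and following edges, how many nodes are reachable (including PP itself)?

17

BFS from PP visits: PP, AZ, JK, LD, PZ, QF, RP, ED, HA, KA, KR, QL, FU, NL, PD, EG, NW
Reachable nodes: 17 of 20 total.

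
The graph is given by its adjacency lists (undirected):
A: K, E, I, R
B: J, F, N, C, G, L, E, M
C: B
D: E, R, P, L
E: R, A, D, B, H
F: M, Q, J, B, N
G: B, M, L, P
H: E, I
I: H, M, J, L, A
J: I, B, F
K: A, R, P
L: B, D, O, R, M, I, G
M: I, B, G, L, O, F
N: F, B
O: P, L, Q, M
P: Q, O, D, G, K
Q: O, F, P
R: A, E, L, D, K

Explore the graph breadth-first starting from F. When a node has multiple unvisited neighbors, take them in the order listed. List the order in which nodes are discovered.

Visit F; enqueue M, Q, J, B, N → queue [M, Q, J, B, N]
Visit M; enqueue I, G, L, O → queue [Q, J, B, N, I, G, L, O]
Visit Q; enqueue P → queue [J, B, N, I, G, L, O, P]
Visit J → queue [B, N, I, G, L, O, P]
Visit B; enqueue C, E → queue [N, I, G, L, O, P, C, E]
Visit N → queue [I, G, L, O, P, C, E]
Visit I; enqueue H, A → queue [G, L, O, P, C, E, H, A]
Visit G → queue [L, O, P, C, E, H, A]
Visit L; enqueue D, R → queue [O, P, C, E, H, A, D, R]
Visit O → queue [P, C, E, H, A, D, R]
Visit P; enqueue K → queue [C, E, H, A, D, R, K]
Visit C → queue [E, H, A, D, R, K]
Visit E → queue [H, A, D, R, K]
Visit H → queue [A, D, R, K]
Visit A → queue [D, R, K]
Visit D → queue [R, K]
Visit R → queue [K]
Visit K → queue []

F, M, Q, J, B, N, I, G, L, O, P, C, E, H, A, D, R, K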